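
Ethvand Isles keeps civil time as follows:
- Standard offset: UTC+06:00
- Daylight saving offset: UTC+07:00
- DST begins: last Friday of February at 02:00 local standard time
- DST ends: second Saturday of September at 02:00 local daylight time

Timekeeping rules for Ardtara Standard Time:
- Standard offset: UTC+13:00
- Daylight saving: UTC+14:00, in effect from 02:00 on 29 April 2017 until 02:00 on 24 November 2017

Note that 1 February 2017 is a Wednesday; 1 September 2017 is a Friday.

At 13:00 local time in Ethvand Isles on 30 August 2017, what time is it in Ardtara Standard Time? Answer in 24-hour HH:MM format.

20:00

1 February 2017 is a Wednesday, so Fridays fall on 3, 10, 17, 24; the last is February 24.
1 September 2017 is a Friday, so the first Saturday is September 2 and the second is September 9.
Daylight saving runs 24 February – 9 September; 30 August 2017 is inside that window, so Ethvand Isles is at UTC+07:00.
13:00 Ethvand Isles − 7h = 06:00 UTC.
At the standard offset (UTC+13:00), 06:00 UTC + 13h = 19:00 Ardtara Standard Time standard time.
Daylight saving runs 29 April – 24 November; the standard-time date in Ardtara Standard Time, 30 August 2017, is inside that window, so Ardtara Standard Time is at UTC+14:00.
06:00 UTC + 14h = 20:00 Ardtara Standard Time.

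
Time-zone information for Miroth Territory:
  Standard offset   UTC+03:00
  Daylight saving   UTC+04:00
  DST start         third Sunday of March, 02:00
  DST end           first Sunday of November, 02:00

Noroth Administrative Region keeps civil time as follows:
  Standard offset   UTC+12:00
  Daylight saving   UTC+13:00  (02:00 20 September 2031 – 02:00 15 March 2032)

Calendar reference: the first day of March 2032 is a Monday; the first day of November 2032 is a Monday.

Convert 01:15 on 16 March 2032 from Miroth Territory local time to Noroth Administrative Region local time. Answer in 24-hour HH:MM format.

1 March 2032 is a Monday, so the first Sunday is March 7 and the third is March 21.
1 November 2032 is a Monday, so the first Sunday is November 7.
16 March 2032 is outside the daylight-saving period (21 March – 7 November), so Miroth Territory is on standard time, UTC+03:00.
01:15 Miroth Territory − 3h = 22:15 UTC (rolling into the previous day, 15 March 2032).
At the standard offset (UTC+12:00), 22:15 UTC + 12h = 10:15 Noroth Administrative Region standard time (rolling into the next day, 16 March 2032).
The standard-time date in Noroth Administrative Region, 16 March 2032, does not fall between 20 September 2031 and 15 March 2032, so daylight saving is not in effect and Noroth Administrative Region is at UTC+12:00.
22:15 UTC + 12h = 10:15 Noroth Administrative Region (rolling into the next day, 16 March 2032).

10:15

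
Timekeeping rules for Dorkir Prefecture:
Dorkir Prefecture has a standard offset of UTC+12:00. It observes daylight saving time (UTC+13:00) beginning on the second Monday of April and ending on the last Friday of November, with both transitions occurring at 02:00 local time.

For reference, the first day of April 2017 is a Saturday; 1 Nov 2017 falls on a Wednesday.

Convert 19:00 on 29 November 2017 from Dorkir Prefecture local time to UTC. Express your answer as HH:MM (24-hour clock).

1 April 2017 is a Saturday, so the first Monday is April 3 and the second is April 10.
1 November 2017 is a Wednesday, so Fridays fall on 3, 10, 17, 24; the last is November 24.
29 November 2017 does not fall between 10 April and 24 November, so daylight saving is not in effect and Dorkir Prefecture is at UTC+12:00.
19:00 local − 12h = 07:00 UTC.

07:00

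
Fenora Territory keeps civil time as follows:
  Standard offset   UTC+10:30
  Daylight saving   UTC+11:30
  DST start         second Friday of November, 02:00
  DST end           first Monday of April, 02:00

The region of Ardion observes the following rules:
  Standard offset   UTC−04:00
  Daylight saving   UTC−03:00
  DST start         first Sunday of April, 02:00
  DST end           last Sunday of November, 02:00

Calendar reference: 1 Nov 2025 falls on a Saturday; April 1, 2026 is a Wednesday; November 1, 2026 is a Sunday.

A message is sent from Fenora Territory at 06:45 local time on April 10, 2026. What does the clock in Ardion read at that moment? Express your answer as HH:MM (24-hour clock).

1 November 2025 is a Saturday, so the first Friday is November 7 and the second is November 14.
1 April 2026 is a Wednesday, so the first Monday is April 6.
April 10, 2026 is outside the daylight-saving period (14 November 2025 – 6 April 2026), so Fenora Territory is on standard time, UTC+10:30.
06:45 Fenora Territory − 10h30m = 20:15 UTC (rolling into the previous day, 9 April 2026).
1 April 2026 is a Wednesday, so the first Sunday is April 5.
1 November 2026 is a Sunday, so Sundays fall on 1, 8, 15, 22, 29; the last is November 29.
At the standard offset (UTC−04:00), 20:15 UTC − 4h = 16:15 Ardion standard time.
The standard-time date in Ardion, April 9, 2026, falls between 5 April and 29 November, so daylight saving is in effect and Ardion is at UTC−03:00.
20:15 UTC − 3h = 17:15 Ardion.

17:15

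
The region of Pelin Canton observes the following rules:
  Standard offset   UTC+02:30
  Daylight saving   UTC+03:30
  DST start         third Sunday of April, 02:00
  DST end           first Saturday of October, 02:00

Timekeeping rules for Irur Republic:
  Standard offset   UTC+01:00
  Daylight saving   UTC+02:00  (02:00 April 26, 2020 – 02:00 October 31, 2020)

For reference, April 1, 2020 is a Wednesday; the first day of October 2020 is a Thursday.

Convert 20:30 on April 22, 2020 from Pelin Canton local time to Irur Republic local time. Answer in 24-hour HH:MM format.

1 April 2020 is a Wednesday, so the first Sunday is April 5 and the third is April 19.
1 October 2020 is a Thursday, so the first Saturday is October 3.
April 22, 2020 lies within the daylight-saving period (19 April – 3 October), so Pelin Canton is on daylight time, UTC+03:30.
20:30 Pelin Canton − 3h30m = 17:00 UTC.
At the standard offset (UTC+01:00), 17:00 UTC + 1h = 18:00 Irur Republic standard time.
The standard-time date in Irur Republic, April 22, 2020, is outside the daylight-saving period (26 April – 31 October), so Irur Republic is on standard time, UTC+01:00.
17:00 UTC + 1h = 18:00 Irur Republic.

18:00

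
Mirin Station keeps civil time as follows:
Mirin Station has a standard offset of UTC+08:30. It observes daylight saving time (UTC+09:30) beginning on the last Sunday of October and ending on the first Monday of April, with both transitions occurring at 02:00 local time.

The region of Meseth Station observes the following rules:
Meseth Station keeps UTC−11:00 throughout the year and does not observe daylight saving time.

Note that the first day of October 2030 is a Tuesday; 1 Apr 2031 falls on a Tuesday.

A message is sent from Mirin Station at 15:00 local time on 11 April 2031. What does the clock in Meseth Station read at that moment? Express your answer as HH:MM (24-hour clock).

1 October 2030 is a Tuesday, so Sundays fall on 6, 13, 20, 27; the last is October 27.
1 April 2031 is a Tuesday, so the first Monday is April 7.
11 April 2031 does not fall between 27 October 2030 and 7 April 2031, so daylight saving is not in effect and Mirin Station is at UTC+08:30.
15:00 Mirin Station − 8h30m = 06:30 UTC.
Meseth Station has no daylight saving, so its offset is UTC−11:00 year-round.
06:30 UTC − 11h = 19:30 Meseth Station (rolling into the previous day, 10 April 2031).

19:30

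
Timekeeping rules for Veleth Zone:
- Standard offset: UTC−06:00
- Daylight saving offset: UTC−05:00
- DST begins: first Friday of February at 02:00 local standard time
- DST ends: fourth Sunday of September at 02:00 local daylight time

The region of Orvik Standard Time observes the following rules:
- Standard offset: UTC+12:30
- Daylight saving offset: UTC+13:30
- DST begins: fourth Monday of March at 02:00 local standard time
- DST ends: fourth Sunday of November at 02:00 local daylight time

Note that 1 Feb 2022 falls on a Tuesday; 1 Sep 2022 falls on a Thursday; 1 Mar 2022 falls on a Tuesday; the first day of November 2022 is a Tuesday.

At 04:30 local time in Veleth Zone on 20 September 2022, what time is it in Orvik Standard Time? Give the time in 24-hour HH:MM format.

1 February 2022 is a Tuesday, so the first Friday is February 4.
1 September 2022 is a Thursday, so the first Sunday is September 4 and the fourth is September 25.
20 September 2022 falls between 4 February and 25 September, so daylight saving is in effect and Veleth Zone is at UTC−05:00.
04:30 Veleth Zone + 5h = 09:30 UTC.
1 March 2022 is a Tuesday, so the first Monday is March 7 and the fourth is March 28.
1 November 2022 is a Tuesday, so the first Sunday is November 6 and the fourth is November 27.
At the standard offset (UTC+12:30), 09:30 UTC + 12h30m = 22:00 Orvik Standard Time standard time.
The standard-time date in Orvik Standard Time, 20 September 2022, lies within the daylight-saving period (28 March – 27 November), so Orvik Standard Time is on daylight time, UTC+13:30.
09:30 UTC + 13h30m = 23:00 Orvik Standard Time.

23:00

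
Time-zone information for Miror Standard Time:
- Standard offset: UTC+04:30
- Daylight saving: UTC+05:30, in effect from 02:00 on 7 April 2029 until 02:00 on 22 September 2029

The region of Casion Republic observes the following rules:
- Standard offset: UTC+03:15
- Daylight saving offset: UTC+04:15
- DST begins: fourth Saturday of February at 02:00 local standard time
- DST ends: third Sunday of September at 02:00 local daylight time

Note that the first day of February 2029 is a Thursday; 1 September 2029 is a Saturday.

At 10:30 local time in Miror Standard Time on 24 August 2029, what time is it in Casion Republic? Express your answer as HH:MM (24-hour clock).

Daylight saving runs 7 April – 22 September; 24 August 2029 is inside that window, so Miror Standard Time is at UTC+05:30.
10:30 Miror Standard Time − 5h30m = 05:00 UTC.
1 February 2029 is a Thursday, so the first Saturday is February 3 and the fourth is February 24.
1 September 2029 is a Saturday, so the first Sunday is September 2 and the third is September 16.
At the standard offset (UTC+03:15), 05:00 UTC + 3h15m = 08:15 Casion Republic standard time.
Daylight saving runs 24 February – 16 September; the standard-time date in Casion Republic, 24 August 2029, is inside that window, so Casion Republic is at UTC+04:15.
05:00 UTC + 4h15m = 09:15 Casion Republic.

09:15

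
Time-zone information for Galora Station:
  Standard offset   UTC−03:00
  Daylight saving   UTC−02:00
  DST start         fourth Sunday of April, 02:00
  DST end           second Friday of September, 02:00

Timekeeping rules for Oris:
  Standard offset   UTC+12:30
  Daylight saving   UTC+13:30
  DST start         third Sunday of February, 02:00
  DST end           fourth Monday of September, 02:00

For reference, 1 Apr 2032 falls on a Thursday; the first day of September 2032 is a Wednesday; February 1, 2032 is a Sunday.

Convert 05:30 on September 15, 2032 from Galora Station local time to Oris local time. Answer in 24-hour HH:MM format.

1 April 2032 is a Thursday, so the first Sunday is April 4 and the fourth is April 25.
1 September 2032 is a Wednesday, so the first Friday is September 3 and the second is September 10.
Daylight saving runs 25 April – 10 September; September 15, 2032 is outside that window, so Galora Station is on standard time at UTC−03:00.
05:30 Galora Station + 3h = 08:30 UTC.
1 February 2032 is a Sunday, so the first Sunday is February 1 and the third is February 15.
1 September 2032 is a Wednesday, so the first Monday is September 6 and the fourth is September 27.
At the standard offset (UTC+12:30), 08:30 UTC + 12h30m = 21:00 Oris standard time.
Daylight saving runs 15 February – 27 September; the standard-time date in Oris, September 15, 2032, is inside that window, so Oris is at UTC+13:30.
08:30 UTC + 13h30m = 22:00 Oris.

22:00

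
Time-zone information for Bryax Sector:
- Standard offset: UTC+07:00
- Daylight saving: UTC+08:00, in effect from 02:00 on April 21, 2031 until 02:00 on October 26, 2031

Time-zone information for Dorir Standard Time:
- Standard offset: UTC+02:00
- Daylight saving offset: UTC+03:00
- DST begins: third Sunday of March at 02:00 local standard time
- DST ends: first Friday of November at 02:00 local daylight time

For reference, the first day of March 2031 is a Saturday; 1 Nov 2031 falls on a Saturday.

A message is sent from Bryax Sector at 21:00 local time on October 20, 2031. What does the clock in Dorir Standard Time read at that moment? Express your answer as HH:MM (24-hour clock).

16:00

Daylight saving runs 21 April – 26 October; October 20, 2031 is inside that window, so Bryax Sector is at UTC+08:00.
21:00 Bryax Sector − 8h = 13:00 UTC.
1 March 2031 is a Saturday, so the first Sunday is March 2 and the third is March 16.
1 November 2031 is a Saturday, so the first Friday is November 7.
At the standard offset (UTC+02:00), 13:00 UTC + 2h = 15:00 Dorir Standard Time standard time.
Daylight saving runs 16 March – 7 November; the standard-time date in Dorir Standard Time, October 20, 2031, is inside that window, so Dorir Standard Time is at UTC+03:00.
13:00 UTC + 3h = 16:00 Dorir Standard Time.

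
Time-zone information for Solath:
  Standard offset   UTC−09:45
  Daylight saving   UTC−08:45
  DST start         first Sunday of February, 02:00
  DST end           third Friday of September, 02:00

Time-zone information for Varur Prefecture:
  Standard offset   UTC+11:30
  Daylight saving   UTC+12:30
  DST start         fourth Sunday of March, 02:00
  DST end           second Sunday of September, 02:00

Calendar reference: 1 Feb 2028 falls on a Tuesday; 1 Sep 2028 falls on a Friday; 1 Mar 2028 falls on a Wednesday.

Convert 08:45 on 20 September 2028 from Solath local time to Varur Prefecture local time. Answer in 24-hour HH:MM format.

06:00

1 February 2028 is a Tuesday, so the first Sunday is February 6.
1 September 2028 is a Friday, so the first Friday is September 1 and the third is September 15.
20 September 2028 is outside the daylight-saving period (6 February – 15 September), so Solath is on standard time, UTC−09:45.
08:45 Solath + 9h45m = 18:30 UTC.
1 March 2028 is a Wednesday, so the first Sunday is March 5 and the fourth is March 26.
1 September 2028 is a Friday, so the first Sunday is September 3 and the second is September 10.
At the standard offset (UTC+11:30), 18:30 UTC + 11h30m = 06:00 Varur Prefecture standard time (rolling into the next day, 21 September 2028).
The standard-time date in Varur Prefecture, 21 September 2028, does not fall between 26 March and 10 September, so daylight saving is not in effect and Varur Prefecture is at UTC+11:30.
18:30 UTC + 11h30m = 06:00 Varur Prefecture (rolling into the next day, 21 September 2028).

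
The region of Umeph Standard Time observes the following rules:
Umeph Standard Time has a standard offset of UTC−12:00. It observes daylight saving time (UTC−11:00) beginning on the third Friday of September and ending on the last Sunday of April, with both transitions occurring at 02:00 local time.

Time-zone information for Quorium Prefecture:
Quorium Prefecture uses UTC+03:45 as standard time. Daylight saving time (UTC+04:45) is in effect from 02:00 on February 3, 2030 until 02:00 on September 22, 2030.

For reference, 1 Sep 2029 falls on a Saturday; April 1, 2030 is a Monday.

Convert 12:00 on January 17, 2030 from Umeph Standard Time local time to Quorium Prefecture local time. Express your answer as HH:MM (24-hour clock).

02:45

1 September 2029 is a Saturday, so the first Friday is September 7 and the third is September 21.
1 April 2030 is a Monday, so Sundays fall on 7, 14, 21, 28; the last is April 28.
January 17, 2030 lies within the daylight-saving period (21 September 2029 – 28 April 2030), so Umeph Standard Time is on daylight time, UTC−11:00.
12:00 Umeph Standard Time + 11h = 23:00 UTC.
At the standard offset (UTC+03:45), 23:00 UTC + 3h45m = 02:45 Quorium Prefecture standard time (rolling into the next day, 18 January 2030).
The standard-time date in Quorium Prefecture, January 18, 2030, is outside the daylight-saving period (3 February – 22 September), so Quorium Prefecture is on standard time, UTC+03:45.
23:00 UTC + 3h45m = 02:45 Quorium Prefecture (rolling into the next day, 18 January 2030).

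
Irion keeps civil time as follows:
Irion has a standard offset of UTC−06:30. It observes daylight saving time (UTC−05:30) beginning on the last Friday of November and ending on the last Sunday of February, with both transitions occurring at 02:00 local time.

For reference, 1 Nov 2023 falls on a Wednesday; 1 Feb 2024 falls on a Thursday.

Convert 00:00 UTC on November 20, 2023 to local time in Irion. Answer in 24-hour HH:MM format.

1 November 2023 is a Wednesday, so Fridays fall on 3, 10, 17, 24; the last is November 24.
1 February 2024 is a Thursday, so Sundays fall on 4, 11, 18, 25; the last is February 25.
At the standard offset (UTC−06:30), 00:00 UTC − 6h30m = 17:30 Irion standard time (rolling into the previous day, 19 November 2023).
The standard-time date in Irion, November 19, 2023, does not fall between 24 November 2023 and 25 February 2024, so daylight saving is not in effect and Irion is at UTC−06:30.
00:00 UTC − 6h30m = 17:30 local (rolling into the previous day, 19 November 2023).

17:30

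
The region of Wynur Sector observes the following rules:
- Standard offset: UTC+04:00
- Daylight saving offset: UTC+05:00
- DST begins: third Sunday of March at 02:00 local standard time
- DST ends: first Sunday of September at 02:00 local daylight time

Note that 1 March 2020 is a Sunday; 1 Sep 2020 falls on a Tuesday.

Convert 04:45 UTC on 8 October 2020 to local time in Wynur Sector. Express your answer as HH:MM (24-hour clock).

08:45

1 March 2020 is a Sunday, so the first Sunday is March 1 and the third is March 15.
1 September 2020 is a Tuesday, so the first Sunday is September 6.
At the standard offset (UTC+04:00), 04:45 UTC + 4h = 08:45 Wynur Sector standard time.
The standard-time date in Wynur Sector, 8 October 2020, is outside the daylight-saving period (15 March – 6 September), so Wynur Sector is on standard time, UTC+04:00.
04:45 UTC + 4h = 08:45 local.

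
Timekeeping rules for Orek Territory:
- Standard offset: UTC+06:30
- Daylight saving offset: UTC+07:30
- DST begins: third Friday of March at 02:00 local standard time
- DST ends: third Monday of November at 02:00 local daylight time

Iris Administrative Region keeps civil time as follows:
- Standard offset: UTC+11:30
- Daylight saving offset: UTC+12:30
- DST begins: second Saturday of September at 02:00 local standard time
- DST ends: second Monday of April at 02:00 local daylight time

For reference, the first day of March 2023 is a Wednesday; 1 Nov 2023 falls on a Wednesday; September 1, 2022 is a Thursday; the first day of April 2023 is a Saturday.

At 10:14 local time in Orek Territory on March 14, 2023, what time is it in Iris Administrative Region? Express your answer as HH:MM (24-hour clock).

1 March 2023 is a Wednesday, so the first Friday is March 3 and the third is March 17.
1 November 2023 is a Wednesday, so the first Monday is November 6 and the third is November 20.
March 14, 2023 does not fall between 17 March and 20 November, so daylight saving is not in effect and Orek Territory is at UTC+06:30.
10:14 Orek Territory − 6h30m = 03:44 UTC.
1 September 2022 is a Thursday, so the first Saturday is September 3 and the second is September 10.
1 April 2023 is a Saturday, so the first Monday is April 3 and the second is April 10.
At the standard offset (UTC+11:30), 03:44 UTC + 11h30m = 15:14 Iris Administrative Region standard time.
Daylight saving runs 10 September 2022 – 10 April 2023; the standard-time date in Iris Administrative Region, March 14, 2023, is inside that window, so Iris Administrative Region is at UTC+12:30.
03:44 UTC + 12h30m = 16:14 Iris Administrative Region.

16:14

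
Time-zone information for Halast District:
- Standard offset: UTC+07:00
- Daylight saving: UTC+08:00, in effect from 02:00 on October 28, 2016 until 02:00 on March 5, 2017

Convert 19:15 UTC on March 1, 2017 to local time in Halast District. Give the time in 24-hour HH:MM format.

At the standard offset (UTC+07:00), 19:15 UTC + 7h = 02:15 Halast District standard time (rolling into the next day, 2 March 2017).
Daylight saving runs 28 October 2016 – 5 March 2017; the standard-time date in Halast District, March 2, 2017, is inside that window, so Halast District is at UTC+08:00.
19:15 UTC + 8h = 03:15 local (rolling into the next day, 2 March 2017).

03:15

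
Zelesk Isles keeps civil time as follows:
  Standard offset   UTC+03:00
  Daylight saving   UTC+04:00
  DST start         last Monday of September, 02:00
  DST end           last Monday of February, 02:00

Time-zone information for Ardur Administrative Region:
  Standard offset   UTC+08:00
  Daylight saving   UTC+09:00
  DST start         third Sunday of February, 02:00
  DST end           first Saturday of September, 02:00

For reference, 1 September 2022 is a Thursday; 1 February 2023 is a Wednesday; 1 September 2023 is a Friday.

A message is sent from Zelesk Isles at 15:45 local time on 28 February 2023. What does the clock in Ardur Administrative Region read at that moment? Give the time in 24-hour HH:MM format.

1 September 2022 is a Thursday, so Mondays fall on 5, 12, 19, 26; the last is September 26.
1 February 2023 is a Wednesday, so Mondays fall on 6, 13, 20, 27; the last is February 27.
28 February 2023 does not fall between 26 September 2022 and 27 February 2023, so daylight saving is not in effect and Zelesk Isles is at UTC+03:00.
15:45 Zelesk Isles − 3h = 12:45 UTC.
1 February 2023 is a Wednesday, so the first Sunday is February 5 and the third is February 19.
1 September 2023 is a Friday, so the first Saturday is September 2.
At the standard offset (UTC+08:00), 12:45 UTC + 8h = 20:45 Ardur Administrative Region standard time.
Daylight saving runs 19 February – 2 September; the standard-time date in Ardur Administrative Region, 28 February 2023, is inside that window, so Ardur Administrative Region is at UTC+09:00.
12:45 UTC + 9h = 21:45 Ardur Administrative Region.

21:45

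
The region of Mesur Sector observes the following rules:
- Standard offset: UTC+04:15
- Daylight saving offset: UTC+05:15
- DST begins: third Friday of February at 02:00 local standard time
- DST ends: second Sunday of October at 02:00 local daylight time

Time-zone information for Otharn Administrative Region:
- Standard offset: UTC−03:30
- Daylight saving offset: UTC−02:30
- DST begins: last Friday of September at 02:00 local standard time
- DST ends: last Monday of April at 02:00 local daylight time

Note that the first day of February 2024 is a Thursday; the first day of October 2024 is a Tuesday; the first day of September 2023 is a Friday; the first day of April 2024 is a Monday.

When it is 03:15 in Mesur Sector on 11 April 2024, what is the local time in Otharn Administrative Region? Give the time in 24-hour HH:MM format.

1 February 2024 is a Thursday, so the first Friday is February 2 and the third is February 16.
1 October 2024 is a Tuesday, so the first Sunday is October 6 and the second is October 13.
11 April 2024 lies within the daylight-saving period (16 February – 13 October), so Mesur Sector is on daylight time, UTC+05:15.
03:15 Mesur Sector − 5h15m = 22:00 UTC (rolling into the previous day, 10 April 2024).
1 September 2023 is a Friday, so Fridays fall on 1, 8, 15, 22, 29; the last is September 29.
1 April 2024 is a Monday, so Mondays fall on 1, 8, 15, 22, 29; the last is April 29.
At the standard offset (UTC−03:30), 22:00 UTC − 3h30m = 18:30 Otharn Administrative Region standard time.
The standard-time date in Otharn Administrative Region, 10 April 2024, falls between 29 September 2023 and 29 April 2024, so daylight saving is in effect and Otharn Administrative Region is at UTC−02:30.
22:00 UTC − 2h30m = 19:30 Otharn Administrative Region.

19:30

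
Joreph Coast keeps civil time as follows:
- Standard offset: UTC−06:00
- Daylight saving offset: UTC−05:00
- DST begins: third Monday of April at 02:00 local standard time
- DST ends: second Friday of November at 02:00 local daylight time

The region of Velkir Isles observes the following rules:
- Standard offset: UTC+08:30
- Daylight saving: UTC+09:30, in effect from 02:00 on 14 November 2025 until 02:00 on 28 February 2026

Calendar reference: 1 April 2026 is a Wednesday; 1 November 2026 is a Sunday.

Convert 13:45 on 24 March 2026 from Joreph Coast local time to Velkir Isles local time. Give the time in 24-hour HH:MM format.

04:15

1 April 2026 is a Wednesday, so the first Monday is April 6 and the third is April 20.
1 November 2026 is a Sunday, so the first Friday is November 6 and the second is November 13.
Daylight saving runs 20 April – 13 November; 24 March 2026 is outside that window, so Joreph Coast is on standard time at UTC−06:00.
13:45 Joreph Coast + 6h = 19:45 UTC.
At the standard offset (UTC+08:30), 19:45 UTC + 8h30m = 04:15 Velkir Isles standard time (rolling into the next day, 25 March 2026).
The standard-time date in Velkir Isles, 25 March 2026, does not fall between 14 November 2025 and 28 February 2026, so daylight saving is not in effect and Velkir Isles is at UTC+08:30.
19:45 UTC + 8h30m = 04:15 Velkir Isles (rolling into the next day, 25 March 2026).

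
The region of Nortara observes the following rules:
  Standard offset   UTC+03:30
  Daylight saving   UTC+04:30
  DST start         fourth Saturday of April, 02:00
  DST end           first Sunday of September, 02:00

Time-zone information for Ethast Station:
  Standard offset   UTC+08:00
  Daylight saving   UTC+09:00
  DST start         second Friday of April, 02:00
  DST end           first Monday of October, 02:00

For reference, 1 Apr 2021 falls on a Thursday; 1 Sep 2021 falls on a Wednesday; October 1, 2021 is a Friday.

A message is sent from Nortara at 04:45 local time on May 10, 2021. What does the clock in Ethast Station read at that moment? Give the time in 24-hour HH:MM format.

1 April 2021 is a Thursday, so the first Saturday is April 3 and the fourth is April 24.
1 September 2021 is a Wednesday, so the first Sunday is September 5.
May 10, 2021 falls between 24 April and 5 September, so daylight saving is in effect and Nortara is at UTC+04:30.
04:45 Nortara − 4h30m = 00:15 UTC.
1 April 2021 is a Thursday, so the first Friday is April 2 and the second is April 9.
1 October 2021 is a Friday, so the first Monday is October 4.
At the standard offset (UTC+08:00), 00:15 UTC + 8h = 08:15 Ethast Station standard time.
Daylight saving runs 9 April – 4 October; the standard-time date in Ethast Station, May 10, 2021, is inside that window, so Ethast Station is at UTC+09:00.
00:15 UTC + 9h = 09:15 Ethast Station.

09:15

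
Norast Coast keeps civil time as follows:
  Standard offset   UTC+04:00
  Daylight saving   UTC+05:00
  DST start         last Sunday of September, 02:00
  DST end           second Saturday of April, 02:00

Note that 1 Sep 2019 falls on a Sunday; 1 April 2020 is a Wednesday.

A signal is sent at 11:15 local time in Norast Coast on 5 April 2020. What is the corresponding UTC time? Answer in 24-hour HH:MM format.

1 September 2019 is a Sunday, so Sundays fall on 1, 8, 15, 22, 29; the last is September 29.
1 April 2020 is a Wednesday, so the first Saturday is April 4 and the second is April 11.
5 April 2020 lies within the daylight-saving period (29 September 2019 – 11 April 2020), so Norast Coast is on daylight time, UTC+05:00.
11:15 local − 5h = 06:15 UTC.

06:15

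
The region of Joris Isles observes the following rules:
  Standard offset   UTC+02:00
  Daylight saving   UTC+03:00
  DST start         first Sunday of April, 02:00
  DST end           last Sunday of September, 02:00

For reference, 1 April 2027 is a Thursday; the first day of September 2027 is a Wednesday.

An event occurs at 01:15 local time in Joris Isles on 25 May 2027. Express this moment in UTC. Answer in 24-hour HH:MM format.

22:15

1 April 2027 is a Thursday, so the first Sunday is April 4.
1 September 2027 is a Wednesday, so Sundays fall on 5, 12, 19, 26; the last is September 26.
25 May 2027 lies within the daylight-saving period (4 April – 26 September), so Joris Isles is on daylight time, UTC+03:00.
01:15 local − 3h = 22:15 UTC (rolling into the previous day, 24 May 2027).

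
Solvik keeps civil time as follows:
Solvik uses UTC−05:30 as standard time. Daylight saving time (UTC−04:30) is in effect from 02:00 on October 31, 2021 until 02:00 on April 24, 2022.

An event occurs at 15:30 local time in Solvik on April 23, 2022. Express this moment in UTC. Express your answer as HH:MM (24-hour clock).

20:00

April 23, 2022 falls between 31 October 2021 and 24 April 2022, so daylight saving is in effect and Solvik is at UTC−04:30.
15:30 local + 4h30m = 20:00 UTC.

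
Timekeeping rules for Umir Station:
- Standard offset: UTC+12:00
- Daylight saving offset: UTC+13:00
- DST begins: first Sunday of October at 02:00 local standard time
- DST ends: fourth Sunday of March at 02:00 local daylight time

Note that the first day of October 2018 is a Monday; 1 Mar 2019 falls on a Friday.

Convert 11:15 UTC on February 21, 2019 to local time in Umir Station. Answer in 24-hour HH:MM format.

1 October 2018 is a Monday, so the first Sunday is October 7.
1 March 2019 is a Friday, so the first Sunday is March 3 and the fourth is March 24.
At the standard offset (UTC+12:00), 11:15 UTC + 12h = 23:15 Umir Station standard time.
The standard-time date in Umir Station, February 21, 2019, lies within the daylight-saving period (7 October 2018 – 24 March 2019), so Umir Station is on daylight time, UTC+13:00.
11:15 UTC + 13h = 00:15 local (rolling into the next day, 22 February 2019).

00:15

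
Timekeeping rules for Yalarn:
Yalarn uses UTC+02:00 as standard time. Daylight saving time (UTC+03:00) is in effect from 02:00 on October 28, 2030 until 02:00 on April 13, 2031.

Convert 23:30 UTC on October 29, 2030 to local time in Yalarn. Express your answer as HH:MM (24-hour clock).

02:30

At the standard offset (UTC+02:00), 23:30 UTC + 2h = 01:30 Yalarn standard time (rolling into the next day, 30 October 2030).
The standard-time date in Yalarn, October 30, 2030, lies within the daylight-saving period (28 October 2030 – 13 April 2031), so Yalarn is on daylight time, UTC+03:00.
23:30 UTC + 3h = 02:30 local (rolling into the next day, 30 October 2030).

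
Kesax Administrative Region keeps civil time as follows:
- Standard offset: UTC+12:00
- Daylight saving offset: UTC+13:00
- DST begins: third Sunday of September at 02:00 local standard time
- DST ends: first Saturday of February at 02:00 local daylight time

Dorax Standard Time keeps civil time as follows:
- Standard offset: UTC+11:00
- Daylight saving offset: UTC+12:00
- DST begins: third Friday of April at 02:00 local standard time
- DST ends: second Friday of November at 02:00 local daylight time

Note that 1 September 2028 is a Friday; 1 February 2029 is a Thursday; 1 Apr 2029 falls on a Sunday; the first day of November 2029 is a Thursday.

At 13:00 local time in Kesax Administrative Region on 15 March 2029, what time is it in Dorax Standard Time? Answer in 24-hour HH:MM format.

1 September 2028 is a Friday, so the first Sunday is September 3 and the third is September 17.
1 February 2029 is a Thursday, so the first Saturday is February 3.
15 March 2029 is outside the daylight-saving period (17 September 2028 – 3 February 2029), so Kesax Administrative Region is on standard time, UTC+12:00.
13:00 Kesax Administrative Region − 12h = 01:00 UTC.
1 April 2029 is a Sunday, so the first Friday is April 6 and the third is April 20.
1 November 2029 is a Thursday, so the first Friday is November 2 and the second is November 9.
At the standard offset (UTC+11:00), 01:00 UTC + 11h = 12:00 Dorax Standard Time standard time.
Daylight saving runs 20 April – 9 November; the standard-time date in Dorax Standard Time, 15 March 2029, is outside that window, so Dorax Standard Time is on standard time at UTC+11:00.
01:00 UTC + 11h = 12:00 Dorax Standard Time.

12:00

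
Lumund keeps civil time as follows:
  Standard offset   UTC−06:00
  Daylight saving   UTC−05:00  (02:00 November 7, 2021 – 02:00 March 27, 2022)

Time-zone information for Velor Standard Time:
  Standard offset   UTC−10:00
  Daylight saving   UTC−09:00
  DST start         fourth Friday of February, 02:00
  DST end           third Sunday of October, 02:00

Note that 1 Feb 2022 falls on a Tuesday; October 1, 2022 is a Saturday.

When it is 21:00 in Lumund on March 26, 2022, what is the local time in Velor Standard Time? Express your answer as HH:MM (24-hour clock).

17:00

Daylight saving runs 7 November 2021 – 27 March 2022; March 26, 2022 is inside that window, so Lumund is at UTC−05:00.
21:00 Lumund + 5h = 02:00 UTC (rolling into the next day, 27 March 2022).
1 February 2022 is a Tuesday, so the first Friday is February 4 and the fourth is February 25.
1 October 2022 is a Saturday, so the first Sunday is October 2 and the third is October 16.
At the standard offset (UTC−10:00), 02:00 UTC − 10h = 16:00 Velor Standard Time standard time (rolling into the previous day, 26 March 2022).
Daylight saving runs 25 February – 16 October; the standard-time date in Velor Standard Time, March 26, 2022, is inside that window, so Velor Standard Time is at UTC−09:00.
02:00 UTC − 9h = 17:00 Velor Standard Time (rolling into the previous day, 26 March 2022).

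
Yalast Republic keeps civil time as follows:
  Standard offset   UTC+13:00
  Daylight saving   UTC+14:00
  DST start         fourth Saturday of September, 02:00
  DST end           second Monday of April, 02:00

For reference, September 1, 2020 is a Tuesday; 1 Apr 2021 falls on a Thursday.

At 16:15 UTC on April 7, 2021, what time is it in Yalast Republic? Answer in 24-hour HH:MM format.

06:15

1 September 2020 is a Tuesday, so the first Saturday is September 5 and the fourth is September 26.
1 April 2021 is a Thursday, so the first Monday is April 5 and the second is April 12.
At the standard offset (UTC+13:00), 16:15 UTC + 13h = 05:15 Yalast Republic standard time (rolling into the next day, 8 April 2021).
Daylight saving runs 26 September 2020 – 12 April 2021; the standard-time date in Yalast Republic, April 8, 2021, is inside that window, so Yalast Republic is at UTC+14:00.
16:15 UTC + 14h = 06:15 local (rolling into the next day, 8 April 2021).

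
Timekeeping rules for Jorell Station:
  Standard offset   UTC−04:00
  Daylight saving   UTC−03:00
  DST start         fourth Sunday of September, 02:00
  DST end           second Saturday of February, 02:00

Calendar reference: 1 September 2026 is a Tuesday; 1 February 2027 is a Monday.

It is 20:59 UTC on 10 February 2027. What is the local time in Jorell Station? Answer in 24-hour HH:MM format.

17:59

1 September 2026 is a Tuesday, so the first Sunday is September 6 and the fourth is September 27.
1 February 2027 is a Monday, so the first Saturday is February 6 and the second is February 13.
At the standard offset (UTC−04:00), 20:59 UTC − 4h = 16:59 Jorell Station standard time.
The standard-time date in Jorell Station, 10 February 2027, falls between 27 September 2026 and 13 February 2027, so daylight saving is in effect and Jorell Station is at UTC−03:00.
20:59 UTC − 3h = 17:59 local.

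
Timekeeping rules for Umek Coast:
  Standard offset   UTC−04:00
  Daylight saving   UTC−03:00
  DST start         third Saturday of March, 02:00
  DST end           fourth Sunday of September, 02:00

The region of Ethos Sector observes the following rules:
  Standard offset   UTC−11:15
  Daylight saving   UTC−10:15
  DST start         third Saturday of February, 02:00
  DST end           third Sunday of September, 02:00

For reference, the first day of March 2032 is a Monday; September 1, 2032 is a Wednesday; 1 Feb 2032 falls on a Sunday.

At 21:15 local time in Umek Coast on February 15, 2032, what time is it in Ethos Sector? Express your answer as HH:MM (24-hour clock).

1 March 2032 is a Monday, so the first Saturday is March 6 and the third is March 20.
1 September 2032 is a Wednesday, so the first Sunday is September 5 and the fourth is September 26.
Daylight saving runs 20 March – 26 September; February 15, 2032 is outside that window, so Umek Coast is on standard time at UTC−04:00.
21:15 Umek Coast + 4h = 01:15 UTC (rolling into the next day, 16 February 2032).
1 February 2032 is a Sunday, so the first Saturday is February 7 and the third is February 21.
1 September 2032 is a Wednesday, so the first Sunday is September 5 and the third is September 19.
At the standard offset (UTC−11:15), 01:15 UTC − 11h15m = 14:00 Ethos Sector standard time (rolling into the previous day, 15 February 2032).
The standard-time date in Ethos Sector, February 15, 2032, is outside the daylight-saving period (21 February – 19 September), so Ethos Sector is on standard time, UTC−11:15.
01:15 UTC − 11h15m = 14:00 Ethos Sector (rolling into the previous day, 15 February 2032).

14:00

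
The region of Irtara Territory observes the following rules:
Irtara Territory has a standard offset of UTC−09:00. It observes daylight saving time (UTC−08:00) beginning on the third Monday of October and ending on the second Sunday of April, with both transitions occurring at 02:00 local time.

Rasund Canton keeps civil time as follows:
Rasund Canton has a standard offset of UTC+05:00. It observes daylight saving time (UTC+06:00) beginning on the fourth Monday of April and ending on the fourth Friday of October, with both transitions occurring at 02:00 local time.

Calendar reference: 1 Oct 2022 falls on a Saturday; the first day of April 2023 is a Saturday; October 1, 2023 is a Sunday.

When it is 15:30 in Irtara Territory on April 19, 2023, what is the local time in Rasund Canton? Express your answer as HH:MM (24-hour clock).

05:30

1 October 2022 is a Saturday, so the first Monday is October 3 and the third is October 17.
1 April 2023 is a Saturday, so the first Sunday is April 2 and the second is April 9.
April 19, 2023 does not fall between 17 October 2022 and 9 April 2023, so daylight saving is not in effect and Irtara Territory is at UTC−09:00.
15:30 Irtara Territory + 9h = 00:30 UTC (rolling into the next day, 20 April 2023).
1 April 2023 is a Saturday, so the first Monday is April 3 and the fourth is April 24.
1 October 2023 is a Sunday, so the first Friday is October 6 and the fourth is October 27.
At the standard offset (UTC+05:00), 00:30 UTC + 5h = 05:30 Rasund Canton standard time.
The standard-time date in Rasund Canton, April 20, 2023, does not fall between 24 April and 27 October, so daylight saving is not in effect and Rasund Canton is at UTC+05:00.
00:30 UTC + 5h = 05:30 Rasund Canton.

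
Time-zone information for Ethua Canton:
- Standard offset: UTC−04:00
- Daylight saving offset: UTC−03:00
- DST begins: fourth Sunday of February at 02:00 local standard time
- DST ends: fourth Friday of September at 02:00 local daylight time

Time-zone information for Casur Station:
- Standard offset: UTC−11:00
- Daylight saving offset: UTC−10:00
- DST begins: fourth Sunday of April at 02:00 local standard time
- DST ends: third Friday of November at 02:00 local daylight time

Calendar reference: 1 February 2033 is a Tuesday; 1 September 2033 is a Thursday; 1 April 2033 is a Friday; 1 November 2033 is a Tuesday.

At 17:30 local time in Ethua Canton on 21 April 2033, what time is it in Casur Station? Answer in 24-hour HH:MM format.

09:30

1 February 2033 is a Tuesday, so the first Sunday is February 6 and the fourth is February 27.
1 September 2033 is a Thursday, so the first Friday is September 2 and the fourth is September 23.
21 April 2033 falls between 27 February and 23 September, so daylight saving is in effect and Ethua Canton is at UTC−03:00.
17:30 Ethua Canton + 3h = 20:30 UTC.
1 April 2033 is a Friday, so the first Sunday is April 3 and the fourth is April 24.
1 November 2033 is a Tuesday, so the first Friday is November 4 and the third is November 18.
At the standard offset (UTC−11:00), 20:30 UTC − 11h = 09:30 Casur Station standard time.
Daylight saving runs 24 April – 18 November; the standard-time date in Casur Station, 21 April 2033, is outside that window, so Casur Station is on standard time at UTC−11:00.
20:30 UTC − 11h = 09:30 Casur Station.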